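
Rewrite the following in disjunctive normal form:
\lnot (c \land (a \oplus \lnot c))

\lnot (c \land (a \oplus \lnot c))
= \lnot (c \land ((a \land \lnot \lnot c) \lor (\lnot a \land \lnot c)))   (expand \oplus)
= \lnot c \lor \lnot ((a \land \lnot \lnot c) \lor (\lnot a \land \lnot c))   (De Morgan)
= \lnot c \lor (\lnot (a \land \lnot \lnot c) \land \lnot (\lnot a \land \lnot c))   (De Morgan)
= \lnot c \lor ((\lnot a \lor \lnot \lnot \lnot c) \land \lnot (\lnot a \land \lnot c))   (De Morgan)
= \lnot c \lor ((\lnot a \lor \lnot c) \land \lnot (\lnot a \land \lnot c))   (double negation)
= \lnot c \lor ((\lnot a \lor \lnot c) \land (\lnot \lnot a \lor \lnot \lnot c))   (De Morgan)
= \lnot c \lor ((\lnot a \lor \lnot c) \land (a \lor \lnot \lnot c))   (double negation)
= \lnot c \lor ((\lnot a \lor \lnot c) \land (a \lor c))   (double negation)
= \lnot c \lor (\lnot a \land a) \lor (\lnot a \land c) \lor (\lnot c \land a) \lor (\lnot c \land c)   (distribute \land over \lor)
= \lnot c \lor (\lnot a \land c)   (simplify)

\lnot c \lor (\lnot a \land c)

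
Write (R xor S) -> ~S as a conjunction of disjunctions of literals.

~S | R

(R xor S) -> ~S
≡ ~(R xor S) | ~S
≡ ~((R | S) & ~(R & S)) | ~S
≡ ~(R | S) | ~~(R & S) | ~S
≡ (~R & ~S) | ~~(R & S) | ~S
≡ (~R & ~S) | (R & S) | ~S
≡ (~R | R | ~S) & (~R | S | ~S) & (~S | R | ~S) & (~S | S | ~S)
≡ ~S | R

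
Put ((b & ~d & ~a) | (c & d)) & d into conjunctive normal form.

((b & ~d & ~a) | (c & d)) & d
⇔ (b | c) & (b | d) & (~d | c) & (~d | d) & (~a | c) & (~a | d) & d   [distribute | over &]
⇔ (b | c) & (~d | c) & (~a | c) & d   [simplify]

(b | c) & (~d | c) & (~a | c) & d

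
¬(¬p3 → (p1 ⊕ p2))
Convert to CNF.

¬(¬p3 → (p1 ⊕ p2))
= ¬(¬¬p3 ∨ (p1 ⊕ p2))   [eliminate →]
= ¬(¬¬p3 ∨ ((p1 ∨ p2) ∧ ¬(p1 ∧ p2)))   [expand ⊕]
= ¬¬¬p3 ∧ ¬((p1 ∨ p2) ∧ ¬(p1 ∧ p2))   [De Morgan]
= ¬p3 ∧ ¬((p1 ∨ p2) ∧ ¬(p1 ∧ p2))   [double negation]
= ¬p3 ∧ (¬(p1 ∨ p2) ∨ ¬¬(p1 ∧ p2))   [De Morgan]
= ¬p3 ∧ ((¬p1 ∧ ¬p2) ∨ ¬¬(p1 ∧ p2))   [De Morgan]
= ¬p3 ∧ ((¬p1 ∧ ¬p2) ∨ (p1 ∧ p2))   [double negation]
= ¬p3 ∧ (¬p1 ∨ p1) ∧ (¬p1 ∨ p2) ∧ (¬p2 ∨ p1) ∧ (¬p2 ∨ p2)   [distribute ∨ over ∧]
= ¬p3 ∧ (¬p1 ∨ p2) ∧ (¬p2 ∨ p1)   [simplify]

¬p3 ∧ (¬p1 ∨ p2) ∧ (¬p2 ∨ p1)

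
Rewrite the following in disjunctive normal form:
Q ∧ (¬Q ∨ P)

Q ∧ P

Q ∧ (¬Q ∨ P)
= Q ∧ ¬Q ∨ Q ∧ P   — distribute ∧ over ∨
= Q ∧ P   — simplify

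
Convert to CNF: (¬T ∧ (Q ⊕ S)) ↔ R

(¬T ∧ (Q ⊕ S)) ↔ R
≡ ((¬T ∧ (Q ⊕ S)) → R) ∧ (R → (¬T ∧ (Q ⊕ S)))   (eliminate ↔)
≡ (¬(¬T ∧ (Q ⊕ S)) ∨ R) ∧ (R → (¬T ∧ (Q ⊕ S)))   (eliminate →)
≡ (¬(¬T ∧ (Q ∨ S) ∧ ¬(Q ∧ S)) ∨ R) ∧ (R → (¬T ∧ (Q ⊕ S)))   (expand ⊕)
≡ (¬(¬T ∧ (Q ∨ S) ∧ ¬(Q ∧ S)) ∨ R) ∧ (¬R ∨ (¬T ∧ (Q ⊕ S)))   (eliminate →)
≡ (¬(¬T ∧ (Q ∨ S) ∧ ¬(Q ∧ S)) ∨ R) ∧ (¬R ∨ (¬T ∧ (Q ∨ S) ∧ ¬(Q ∧ S)))   (expand ⊕)
≡ (¬¬T ∨ ¬(Q ∨ S) ∨ ¬¬(Q ∧ S) ∨ R) ∧ (¬R ∨ (¬T ∧ (Q ∨ S) ∧ ¬(Q ∧ S)))   (De Morgan)
≡ (T ∨ ¬(Q ∨ S) ∨ ¬¬(Q ∧ S) ∨ R) ∧ (¬R ∨ (¬T ∧ (Q ∨ S) ∧ ¬(Q ∧ S)))   (double negation)
≡ (T ∨ (¬Q ∧ ¬S) ∨ ¬¬(Q ∧ S) ∨ R) ∧ (¬R ∨ (¬T ∧ (Q ∨ S) ∧ ¬(Q ∧ S)))   (De Morgan)
≡ (T ∨ (¬Q ∧ ¬S) ∨ (Q ∧ S) ∨ R) ∧ (¬R ∨ (¬T ∧ (Q ∨ S) ∧ ¬(Q ∧ S)))   (double negation)
≡ (T ∨ (¬Q ∧ ¬S) ∨ (Q ∧ S) ∨ R) ∧ (¬R ∨ (¬T ∧ (Q ∨ S) ∧ (¬Q ∨ ¬S)))   (De Morgan)
≡ (T ∨ ¬Q ∨ Q ∨ R) ∧ (T ∨ ¬Q ∨ S ∨ R) ∧ (T ∨ ¬S ∨ Q ∨ R) ∧ (T ∨ ¬S ∨ S ∨ R) ∧ (¬R ∨ ¬T) ∧ (¬R ∨ Q ∨ S) ∧ (¬R ∨ ¬Q ∨ ¬S)   (distribute ∨ over ∧)
≡ (T ∨ ¬Q ∨ S ∨ R) ∧ (T ∨ ¬S ∨ Q ∨ R) ∧ (¬R ∨ ¬T) ∧ (¬R ∨ Q ∨ S) ∧ (¬R ∨ ¬Q ∨ ¬S)   (simplify)

(T ∨ ¬Q ∨ S ∨ R) ∧ (T ∨ ¬S ∨ Q ∨ R) ∧ (¬R ∨ ¬T) ∧ (¬R ∨ Q ∨ S) ∧ (¬R ∨ ¬Q ∨ ¬S)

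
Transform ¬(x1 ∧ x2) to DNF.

¬(x1 ∧ x2)
= ¬x1 ∨ ¬x2   (De Morgan)

¬x1 ∨ ¬x2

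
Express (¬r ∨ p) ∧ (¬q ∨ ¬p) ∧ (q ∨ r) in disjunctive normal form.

(¬r ∧ ¬p ∧ q) ∨ (p ∧ ¬q ∧ r)

(¬r ∨ p) ∧ (¬q ∨ ¬p) ∧ (q ∨ r)
= (¬r ∧ ¬q ∧ q) ∨ (¬r ∧ ¬q ∧ r) ∨ (¬r ∧ ¬p ∧ q) ∨ (¬r ∧ ¬p ∧ r) ∨ (p ∧ ¬q ∧ q) ∨ (p ∧ ¬q ∧ r) ∨ (p ∧ ¬p ∧ q) ∨ (p ∧ ¬p ∧ r)
= (¬r ∧ ¬p ∧ q) ∨ (p ∧ ¬q ∧ r)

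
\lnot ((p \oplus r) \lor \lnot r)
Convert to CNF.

(\lnot r \lor p) \land r

\lnot ((p \oplus r) \lor \lnot r)
= \lnot (((p \lor r) \land \lnot (p \land r)) \lor \lnot r)   [expand \oplus]
= \lnot ((p \lor r) \land \lnot (p \land r)) \land \lnot \lnot r   [De Morgan]
= (\lnot (p \lor r) \lor \lnot \lnot (p \land r)) \land \lnot \lnot r   [De Morgan]
= ((\lnot p \land \lnot r) \lor \lnot \lnot (p \land r)) \land \lnot \lnot r   [De Morgan]
= ((\lnot p \land \lnot r) \lor (p \land r)) \land \lnot \lnot r   [double negation]
= ((\lnot p \land \lnot r) \lor (p \land r)) \land r   [double negation]
= (\lnot p \lor p) \land (\lnot p \lor r) \land (\lnot r \lor p) \land (\lnot r \lor r) \land r   [distribute \lor over \land]
= (\lnot r \lor p) \land r   [simplify]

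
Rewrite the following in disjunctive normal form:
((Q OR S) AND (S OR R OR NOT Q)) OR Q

((Q OR S) AND (S OR R OR NOT Q)) OR Q
= (Q AND S) OR (Q AND R) OR (Q AND NOT Q) OR (S AND S) OR (S AND R) OR (S AND NOT Q) OR Q   (distribute AND over OR)
= S OR Q   (simplify)

S OR Q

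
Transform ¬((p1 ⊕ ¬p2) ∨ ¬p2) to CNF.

¬((p1 ⊕ ¬p2) ∨ ¬p2)
≡ ¬(((p1 ∨ ¬p2) ∧ ¬(p1 ∧ ¬p2)) ∨ ¬p2)   — expand ⊕
≡ ¬((p1 ∨ ¬p2) ∧ ¬(p1 ∧ ¬p2)) ∧ ¬¬p2   — De Morgan
≡ (¬(p1 ∨ ¬p2) ∨ ¬¬(p1 ∧ ¬p2)) ∧ ¬¬p2   — De Morgan
≡ ((¬p1 ∧ ¬¬p2) ∨ ¬¬(p1 ∧ ¬p2)) ∧ ¬¬p2   — De Morgan
≡ ((¬p1 ∧ p2) ∨ ¬¬(p1 ∧ ¬p2)) ∧ ¬¬p2   — double negation
≡ ((¬p1 ∧ p2) ∨ (p1 ∧ ¬p2)) ∧ ¬¬p2   — double negation
≡ ((¬p1 ∧ p2) ∨ (p1 ∧ ¬p2)) ∧ p2   — double negation
≡ (¬p1 ∨ p1) ∧ (¬p1 ∨ ¬p2) ∧ (p2 ∨ p1) ∧ (p2 ∨ ¬p2) ∧ p2   — distribute ∨ over ∧
≡ (¬p1 ∨ ¬p2) ∧ p2   — simplify

(¬p1 ∨ ¬p2) ∧ p2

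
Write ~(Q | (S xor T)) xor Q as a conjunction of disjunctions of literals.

(~S | T | Q) & (~T | S | Q)

~(Q | (S xor T)) xor Q
≡ (~(Q | (S xor T)) | Q) & ~(~(Q | (S xor T)) & Q)   [expand xor]
≡ (~(Q | ((S | T) & ~(S & T))) | Q) & ~(~(Q | (S xor T)) & Q)   [expand xor]
≡ (~(Q | ((S | T) & ~(S & T))) | Q) & ~(~(Q | ((S | T) & ~(S & T))) & Q)   [expand xor]
≡ ((~Q & ~((S | T) & ~(S & T))) | Q) & ~(~(Q | ((S | T) & ~(S & T))) & Q)   [De Morgan]
≡ ((~Q & (~(S | T) | ~~(S & T))) | Q) & ~(~(Q | ((S | T) & ~(S & T))) & Q)   [De Morgan]
≡ ((~Q & ((~S & ~T) | ~~(S & T))) | Q) & ~(~(Q | ((S | T) & ~(S & T))) & Q)   [De Morgan]
≡ ((~Q & ((~S & ~T) | (S & T))) | Q) & ~(~(Q | ((S | T) & ~(S & T))) & Q)   [double negation]
≡ ((~Q & ((~S & ~T) | (S & T))) | Q) & (~~(Q | ((S | T) & ~(S & T))) | ~Q)   [De Morgan]
≡ ((~Q & ((~S & ~T) | (S & T))) | Q) & (Q | ((S | T) & ~(S & T)) | ~Q)   [double negation]
≡ ((~Q & ((~S & ~T) | (S & T))) | Q) & (Q | ((S | T) & (~S | ~T)) | ~Q)   [De Morgan]
≡ (~Q | Q) & (~S | S | Q) & (~S | T | Q) & (~T | S | Q) & (~T | T | Q) & (Q | S | T | ~Q) & (Q | ~S | ~T | ~Q)   [distribute | over &]
≡ (~S | T | Q) & (~T | S | Q)   [simplify]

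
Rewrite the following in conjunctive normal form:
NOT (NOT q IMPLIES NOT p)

NOT (NOT q IMPLIES NOT p)
≡ NOT (NOT NOT q OR NOT p)
≡ NOT NOT NOT q AND NOT NOT p
≡ NOT q AND NOT NOT p
≡ NOT q AND p

NOT q AND p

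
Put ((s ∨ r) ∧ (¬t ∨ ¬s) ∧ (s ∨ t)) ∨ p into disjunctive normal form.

((s ∨ r) ∧ (¬t ∨ ¬s) ∧ (s ∨ t)) ∨ p
≡ (s ∧ ¬t ∧ s) ∨ (s ∧ ¬t ∧ t) ∨ (s ∧ ¬s ∧ s) ∨ (s ∧ ¬s ∧ t) ∨ (r ∧ ¬t ∧ s) ∨ (r ∧ ¬t ∧ t) ∨ (r ∧ ¬s ∧ s) ∨ (r ∧ ¬s ∧ t) ∨ p   [distribute ∧ over ∨]
≡ (s ∧ ¬t) ∨ (r ∧ ¬s ∧ t) ∨ p   [simplify]

(s ∧ ¬t) ∨ (r ∧ ¬s ∧ t) ∨ p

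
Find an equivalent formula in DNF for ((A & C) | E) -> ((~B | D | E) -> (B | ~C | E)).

(~A & ~E) | B | ~C | E

((A & C) | E) -> ((~B | D | E) -> (B | ~C | E))
≡ ~((A & C) | E) | ((~B | D | E) -> (B | ~C | E))   — eliminate ->
≡ ~((A & C) | E) | ~(~B | D | E) | B | ~C | E   — eliminate ->
≡ (~(A & C) & ~E) | ~(~B | D | E) | B | ~C | E   — De Morgan
≡ ((~A | ~C) & ~E) | ~(~B | D | E) | B | ~C | E   — De Morgan
≡ ((~A | ~C) & ~E) | (~~B & ~D & ~E) | B | ~C | E   — De Morgan
≡ ((~A | ~C) & ~E) | (B & ~D & ~E) | B | ~C | E   — double negation
≡ (~A & ~E) | (~C & ~E) | (B & ~D & ~E) | B | ~C | E   — distribute & over |
≡ (~A & ~E) | B | ~C | E   — simplify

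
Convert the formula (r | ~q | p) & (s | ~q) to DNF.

(r & s) | ~q | (p & s)

(r | ~q | p) & (s | ~q)
= (r & s) | (r & ~q) | (~q & s) | (~q & ~q) | (p & s) | (p & ~q)   [distribute & over |]
= (r & s) | ~q | (p & s)   [simplify]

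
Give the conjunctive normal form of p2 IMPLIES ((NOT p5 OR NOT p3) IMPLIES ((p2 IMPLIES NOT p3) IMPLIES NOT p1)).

NOT p2 OR p3 OR NOT p1

p2 IMPLIES ((NOT p5 OR NOT p3) IMPLIES ((p2 IMPLIES NOT p3) IMPLIES NOT p1))
⇔ NOT p2 OR ((NOT p5 OR NOT p3) IMPLIES ((p2 IMPLIES NOT p3) IMPLIES NOT p1))   [eliminate IMPLIES]
⇔ NOT p2 OR NOT (NOT p5 OR NOT p3) OR ((p2 IMPLIES NOT p3) IMPLIES NOT p1)   [eliminate IMPLIES]
⇔ NOT p2 OR NOT (NOT p5 OR NOT p3) OR NOT (p2 IMPLIES NOT p3) OR NOT p1   [eliminate IMPLIES]
⇔ NOT p2 OR NOT (NOT p5 OR NOT p3) OR NOT (NOT p2 OR NOT p3) OR NOT p1   [eliminate IMPLIES]
⇔ NOT p2 OR (NOT NOT p5 AND NOT NOT p3) OR NOT (NOT p2 OR NOT p3) OR NOT p1   [De Morgan]
⇔ NOT p2 OR (p5 AND NOT NOT p3) OR NOT (NOT p2 OR NOT p3) OR NOT p1   [double negation]
⇔ NOT p2 OR (p5 AND p3) OR NOT (NOT p2 OR NOT p3) OR NOT p1   [double negation]
⇔ NOT p2 OR (p5 AND p3) OR (NOT NOT p2 AND NOT NOT p3) OR NOT p1   [De Morgan]
⇔ NOT p2 OR (p5 AND p3) OR (p2 AND NOT NOT p3) OR NOT p1   [double negation]
⇔ NOT p2 OR (p5 AND p3) OR (p2 AND p3) OR NOT p1   [double negation]
⇔ (NOT p2 OR p5 OR p2 OR NOT p1) AND (NOT p2 OR p5 OR p3 OR NOT p1) AND (NOT p2 OR p3 OR p2 OR NOT p1) AND (NOT p2 OR p3 OR p3 OR NOT p1)   [distribute OR over AND]
⇔ NOT p2 OR p3 OR NOT p1   [simplify]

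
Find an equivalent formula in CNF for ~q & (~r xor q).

~q & (~r | q)

~q & (~r xor q)
= ~q & (~r | q) & ~(~r & q)   [expand xor]
= ~q & (~r | q) & (~~r | ~q)   [De Morgan]
= ~q & (~r | q) & (r | ~q)   [double negation]
= ~q & (~r | q)   [simplify]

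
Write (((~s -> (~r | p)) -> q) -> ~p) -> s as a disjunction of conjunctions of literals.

(q & p) | s

(((~s -> (~r | p)) -> q) -> ~p) -> s
≡ ~(((~s -> (~r | p)) -> q) -> ~p) | s
≡ ~(~((~s -> (~r | p)) -> q) | ~p) | s
≡ ~(~(~(~s -> (~r | p)) | q) | ~p) | s
≡ ~(~(~(~~s | ~r | p) | q) | ~p) | s
≡ (~~(~(~~s | ~r | p) | q) & ~~p) | s
≡ ((~(~~s | ~r | p) | q) & ~~p) | s
≡ (((~~~s & ~~r & ~p) | q) & ~~p) | s
≡ (((~s & ~~r & ~p) | q) & ~~p) | s
≡ (((~s & r & ~p) | q) & ~~p) | s
≡ (((~s & r & ~p) | q) & p) | s
≡ (~s & r & ~p & p) | (q & p) | s
≡ (q & p) | s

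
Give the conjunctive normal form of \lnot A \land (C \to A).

\lnot A \land (\lnot C \lor A)

\lnot A \land (C \to A)
⇔ \lnot A \land (\lnot C \lor A)   [eliminate \to]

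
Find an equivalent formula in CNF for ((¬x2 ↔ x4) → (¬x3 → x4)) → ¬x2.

((¬x2 ↔ x4) → (¬x3 → x4)) → ¬x2
≡ ¬((¬x2 ↔ x4) → (¬x3 → x4)) ∨ ¬x2   [eliminate →]
≡ ¬(¬(¬x2 ↔ x4) ∨ (¬x3 → x4)) ∨ ¬x2   [eliminate →]
≡ ¬(¬((¬x2 → x4) ∧ (x4 → ¬x2)) ∨ (¬x3 → x4)) ∨ ¬x2   [eliminate ↔]
≡ ¬(¬((¬¬x2 ∨ x4) ∧ (x4 → ¬x2)) ∨ (¬x3 → x4)) ∨ ¬x2   [eliminate →]
≡ ¬(¬((¬¬x2 ∨ x4) ∧ (¬x4 ∨ ¬x2)) ∨ (¬x3 → x4)) ∨ ¬x2   [eliminate →]
≡ ¬(¬((¬¬x2 ∨ x4) ∧ (¬x4 ∨ ¬x2)) ∨ ¬¬x3 ∨ x4) ∨ ¬x2   [eliminate →]
≡ ¬¬((¬¬x2 ∨ x4) ∧ (¬x4 ∨ ¬x2)) ∧ ¬¬¬x3 ∧ ¬x4 ∨ ¬x2   [De Morgan]
≡ (¬¬x2 ∨ x4) ∧ (¬x4 ∨ ¬x2) ∧ ¬¬¬x3 ∧ ¬x4 ∨ ¬x2   [double negation]
≡ (x2 ∨ x4) ∧ (¬x4 ∨ ¬x2) ∧ ¬¬¬x3 ∧ ¬x4 ∨ ¬x2   [double negation]
≡ (x2 ∨ x4) ∧ (¬x4 ∨ ¬x2) ∧ ¬x3 ∧ ¬x4 ∨ ¬x2   [double negation]
≡ (x2 ∨ x4 ∨ ¬x2) ∧ (¬x4 ∨ ¬x2 ∨ ¬x2) ∧ (¬x3 ∨ ¬x2) ∧ (¬x4 ∨ ¬x2)   [distribute ∨ over ∧]
≡ (¬x4 ∨ ¬x2) ∧ (¬x3 ∨ ¬x2)   [simplify]

(¬x4 ∨ ¬x2) ∧ (¬x3 ∨ ¬x2)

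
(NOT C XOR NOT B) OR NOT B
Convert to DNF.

(NOT C AND B) OR NOT B

(NOT C XOR NOT B) OR NOT B
≡ (NOT C AND NOT NOT B) OR (NOT NOT C AND NOT B) OR NOT B   (expand XOR)
≡ (NOT C AND B) OR (NOT NOT C AND NOT B) OR NOT B   (double negation)
≡ (NOT C AND B) OR (C AND NOT B) OR NOT B   (double negation)
≡ (NOT C AND B) OR NOT B   (simplify)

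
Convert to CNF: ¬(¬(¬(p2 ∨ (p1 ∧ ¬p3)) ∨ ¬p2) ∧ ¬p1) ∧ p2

(¬p2 ∨ p1) ∧ p2

¬(¬(¬(p2 ∨ (p1 ∧ ¬p3)) ∨ ¬p2) ∧ ¬p1) ∧ p2
⇔ (¬¬(¬(p2 ∨ (p1 ∧ ¬p3)) ∨ ¬p2) ∨ ¬¬p1) ∧ p2   [De Morgan]
⇔ (¬(p2 ∨ (p1 ∧ ¬p3)) ∨ ¬p2 ∨ ¬¬p1) ∧ p2   [double negation]
⇔ ((¬p2 ∧ ¬(p1 ∧ ¬p3)) ∨ ¬p2 ∨ ¬¬p1) ∧ p2   [De Morgan]
⇔ ((¬p2 ∧ (¬p1 ∨ ¬¬p3)) ∨ ¬p2 ∨ ¬¬p1) ∧ p2   [De Morgan]
⇔ ((¬p2 ∧ (¬p1 ∨ p3)) ∨ ¬p2 ∨ ¬¬p1) ∧ p2   [double negation]
⇔ ((¬p2 ∧ (¬p1 ∨ p3)) ∨ ¬p2 ∨ p1) ∧ p2   [double negation]
⇔ (¬p2 ∨ ¬p2 ∨ p1) ∧ (¬p1 ∨ p3 ∨ ¬p2 ∨ p1) ∧ p2   [distribute ∨ over ∧]
⇔ (¬p2 ∨ p1) ∧ p2   [simplify]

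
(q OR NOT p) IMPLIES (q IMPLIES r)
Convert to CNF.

(q OR NOT p) IMPLIES (q IMPLIES r)
≡ NOT (q OR NOT p) OR (q IMPLIES r)   — eliminate IMPLIES
≡ NOT (q OR NOT p) OR NOT q OR r   — eliminate IMPLIES
≡ (NOT q AND NOT NOT p) OR NOT q OR r   — De Morgan
≡ (NOT q AND p) OR NOT q OR r   — double negation
≡ (NOT q OR NOT q OR r) AND (p OR NOT q OR r)   — distribute OR over AND
≡ NOT q OR r   — simplify

NOT q OR r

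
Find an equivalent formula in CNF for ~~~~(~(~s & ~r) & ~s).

~~~~(~(~s & ~r) & ~s)
⇔ ~~(~(~s & ~r) & ~s)   (double negation)
⇔ ~(~s & ~r) & ~s   (double negation)
⇔ (~~s | ~~r) & ~s   (De Morgan)
⇔ (s | ~~r) & ~s   (double negation)
⇔ (s | r) & ~s   (double negation)

(s | r) & ~s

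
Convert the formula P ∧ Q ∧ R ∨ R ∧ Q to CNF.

P ∧ Q ∧ R ∨ R ∧ Q
= (P ∨ R) ∧ (P ∨ Q) ∧ (Q ∨ R) ∧ (Q ∨ Q) ∧ (R ∨ R) ∧ (R ∨ Q)   — distribute ∨ over ∧
= Q ∧ R   — simplify

Q ∧ R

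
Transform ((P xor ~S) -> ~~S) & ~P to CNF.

((P xor ~S) -> ~~S) & ~P
= (~(P xor ~S) | ~~S) & ~P   [eliminate ->]
= (~((P | ~S) & ~(P & ~S)) | ~~S) & ~P   [expand xor]
= (~(P | ~S) | ~~(P & ~S) | ~~S) & ~P   [De Morgan]
= ((~P & ~~S) | ~~(P & ~S) | ~~S) & ~P   [De Morgan]
= ((~P & S) | ~~(P & ~S) | ~~S) & ~P   [double negation]
= ((~P & S) | (P & ~S) | ~~S) & ~P   [double negation]
= ((~P & S) | (P & ~S) | S) & ~P   [double negation]
= (~P | P | S) & (~P | ~S | S) & (S | P | S) & (S | ~S | S) & ~P   [distribute | over &]
= (S | P) & ~P   [simplify]

(S | P) & ~P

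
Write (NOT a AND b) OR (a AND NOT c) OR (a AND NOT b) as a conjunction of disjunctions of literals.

(NOT a AND b) OR (a AND NOT c) OR (a AND NOT b)
≡ (NOT a OR a OR a) AND (NOT a OR a OR NOT b) AND (NOT a OR NOT c OR a) AND (NOT a OR NOT c OR NOT b) AND (b OR a OR a) AND (b OR a OR NOT b) AND (b OR NOT c OR a) AND (b OR NOT c OR NOT b)   — distribute OR over AND
≡ (NOT a OR NOT c OR NOT b) AND (b OR a)   — simplify

(NOT a OR NOT c OR NOT b) AND (b OR a)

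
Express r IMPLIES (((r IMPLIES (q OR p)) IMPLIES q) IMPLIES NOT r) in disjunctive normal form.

NOT r OR (p AND NOT q)

r IMPLIES (((r IMPLIES (q OR p)) IMPLIES q) IMPLIES NOT r)
≡ NOT r OR (((r IMPLIES (q OR p)) IMPLIES q) IMPLIES NOT r)   — eliminate IMPLIES
≡ NOT r OR NOT ((r IMPLIES (q OR p)) IMPLIES q) OR NOT r   — eliminate IMPLIES
≡ NOT r OR NOT (NOT (r IMPLIES (q OR p)) OR q) OR NOT r   — eliminate IMPLIES
≡ NOT r OR NOT (NOT (NOT r OR q OR p) OR q) OR NOT r   — eliminate IMPLIES
≡ NOT r OR (NOT NOT (NOT r OR q OR p) AND NOT q) OR NOT r   — De Morgan
≡ NOT r OR ((NOT r OR q OR p) AND NOT q) OR NOT r   — double negation
≡ NOT r OR (NOT r AND NOT q) OR (q AND NOT q) OR (p AND NOT q) OR NOT r   — distribute AND over OR
≡ NOT r OR (p AND NOT q)   — simplify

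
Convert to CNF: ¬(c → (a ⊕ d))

¬(c → (a ⊕ d))
≡ ¬(¬c ∨ (a ⊕ d))   — eliminate →
≡ ¬(¬c ∨ ((a ∨ d) ∧ ¬(a ∧ d)))   — expand ⊕
≡ ¬¬c ∧ ¬((a ∨ d) ∧ ¬(a ∧ d))   — De Morgan
≡ c ∧ ¬((a ∨ d) ∧ ¬(a ∧ d))   — double negation
≡ c ∧ (¬(a ∨ d) ∨ ¬¬(a ∧ d))   — De Morgan
≡ c ∧ ((¬a ∧ ¬d) ∨ ¬¬(a ∧ d))   — De Morgan
≡ c ∧ ((¬a ∧ ¬d) ∨ (a ∧ d))   — double negation
≡ c ∧ (¬a ∨ a) ∧ (¬a ∨ d) ∧ (¬d ∨ a) ∧ (¬d ∨ d)   — distribute ∨ over ∧
≡ c ∧ (¬a ∨ d) ∧ (¬d ∨ a)   — simplify

c ∧ (¬a ∨ d) ∧ (¬d ∨ a)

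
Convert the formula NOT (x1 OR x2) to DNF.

NOT x1 AND NOT x2

NOT (x1 OR x2)
⇔ NOT x1 AND NOT x2   [De Morgan]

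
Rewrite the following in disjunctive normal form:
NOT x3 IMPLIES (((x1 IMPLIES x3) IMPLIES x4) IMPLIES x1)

x3 OR (NOT x1 AND NOT x4) OR x1

NOT x3 IMPLIES (((x1 IMPLIES x3) IMPLIES x4) IMPLIES x1)
≡ NOT NOT x3 OR (((x1 IMPLIES x3) IMPLIES x4) IMPLIES x1)   — eliminate IMPLIES
≡ NOT NOT x3 OR NOT ((x1 IMPLIES x3) IMPLIES x4) OR x1   — eliminate IMPLIES
≡ NOT NOT x3 OR NOT (NOT (x1 IMPLIES x3) OR x4) OR x1   — eliminate IMPLIES
≡ NOT NOT x3 OR NOT (NOT (NOT x1 OR x3) OR x4) OR x1   — eliminate IMPLIES
≡ x3 OR NOT (NOT (NOT x1 OR x3) OR x4) OR x1   — double negation
≡ x3 OR (NOT NOT (NOT x1 OR x3) AND NOT x4) OR x1   — De Morgan
≡ x3 OR ((NOT x1 OR x3) AND NOT x4) OR x1   — double negation
≡ x3 OR (NOT x1 AND NOT x4) OR (x3 AND NOT x4) OR x1   — distribute AND over OR
≡ x3 OR (NOT x1 AND NOT x4) OR x1   — simplify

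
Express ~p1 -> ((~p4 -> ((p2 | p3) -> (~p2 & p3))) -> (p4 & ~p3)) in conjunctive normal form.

~p1 -> ((~p4 -> ((p2 | p3) -> (~p2 & p3))) -> (p4 & ~p3))
⇔ ~~p1 | ((~p4 -> ((p2 | p3) -> (~p2 & p3))) -> (p4 & ~p3))   [eliminate ->]
⇔ ~~p1 | ~(~p4 -> ((p2 | p3) -> (~p2 & p3))) | (p4 & ~p3)   [eliminate ->]
⇔ ~~p1 | ~(~~p4 | ((p2 | p3) -> (~p2 & p3))) | (p4 & ~p3)   [eliminate ->]
⇔ ~~p1 | ~(~~p4 | ~(p2 | p3) | (~p2 & p3)) | (p4 & ~p3)   [eliminate ->]
⇔ p1 | ~(~~p4 | ~(p2 | p3) | (~p2 & p3)) | (p4 & ~p3)   [double negation]
⇔ p1 | (~~~p4 & ~~(p2 | p3) & ~(~p2 & p3)) | (p4 & ~p3)   [De Morgan]
⇔ p1 | (~p4 & ~~(p2 | p3) & ~(~p2 & p3)) | (p4 & ~p3)   [double negation]
⇔ p1 | (~p4 & (p2 | p3) & ~(~p2 & p3)) | (p4 & ~p3)   [double negation]
⇔ p1 | (~p4 & (p2 | p3) & (~~p2 | ~p3)) | (p4 & ~p3)   [De Morgan]
⇔ p1 | (~p4 & (p2 | p3) & (p2 | ~p3)) | (p4 & ~p3)   [double negation]
⇔ (p1 | ~p4 | p4) & (p1 | ~p4 | ~p3) & (p1 | p2 | p3 | p4) & (p1 | p2 | p3 | ~p3) & (p1 | p2 | ~p3 | p4) & (p1 | p2 | ~p3 | ~p3)   [distribute | over &]
⇔ (p1 | ~p4 | ~p3) & (p1 | p2 | p3 | p4) & (p1 | p2 | ~p3)   [simplify]

(p1 | ~p4 | ~p3) & (p1 | p2 | p3 | p4) & (p1 | p2 | ~p3)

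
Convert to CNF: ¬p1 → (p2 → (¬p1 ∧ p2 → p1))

¬p1 → (p2 → (¬p1 ∧ p2 → p1))
⇔ ¬¬p1 ∨ (p2 → (¬p1 ∧ p2 → p1))
⇔ ¬¬p1 ∨ ¬p2 ∨ (¬p1 ∧ p2 → p1)
⇔ ¬¬p1 ∨ ¬p2 ∨ ¬(¬p1 ∧ p2) ∨ p1
⇔ p1 ∨ ¬p2 ∨ ¬(¬p1 ∧ p2) ∨ p1
⇔ p1 ∨ ¬p2 ∨ ¬¬p1 ∨ ¬p2 ∨ p1
⇔ p1 ∨ ¬p2 ∨ p1 ∨ ¬p2 ∨ p1
⇔ p1 ∨ ¬p2

p1 ∨ ¬p2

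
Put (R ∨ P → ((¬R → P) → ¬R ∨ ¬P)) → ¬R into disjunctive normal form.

R ∧ P ∨ ¬R

(R ∨ P → ((¬R → P) → ¬R ∨ ¬P)) → ¬R
≡ ¬(R ∨ P → ((¬R → P) → ¬R ∨ ¬P)) ∨ ¬R   [eliminate →]
≡ ¬(¬(R ∨ P) ∨ ((¬R → P) → ¬R ∨ ¬P)) ∨ ¬R   [eliminate →]
≡ ¬(¬(R ∨ P) ∨ ¬(¬R → P) ∨ ¬R ∨ ¬P) ∨ ¬R   [eliminate →]
≡ ¬(¬(R ∨ P) ∨ ¬(¬¬R ∨ P) ∨ ¬R ∨ ¬P) ∨ ¬R   [eliminate →]
≡ ¬¬(R ∨ P) ∧ ¬¬(¬¬R ∨ P) ∧ ¬¬R ∧ ¬¬P ∨ ¬R   [De Morgan]
≡ (R ∨ P) ∧ ¬¬(¬¬R ∨ P) ∧ ¬¬R ∧ ¬¬P ∨ ¬R   [double negation]
≡ (R ∨ P) ∧ (¬¬R ∨ P) ∧ ¬¬R ∧ ¬¬P ∨ ¬R   [double negation]
≡ (R ∨ P) ∧ (R ∨ P) ∧ ¬¬R ∧ ¬¬P ∨ ¬R   [double negation]
≡ (R ∨ P) ∧ (R ∨ P) ∧ R ∧ ¬¬P ∨ ¬R   [double negation]
≡ (R ∨ P) ∧ (R ∨ P) ∧ R ∧ P ∨ ¬R   [double negation]
≡ R ∧ R ∧ R ∧ P ∨ R ∧ P ∧ R ∧ P ∨ P ∧ R ∧ R ∧ P ∨ P ∧ P ∧ R ∧ P ∨ ¬R   [distribute ∧ over ∨]
≡ R ∧ P ∨ ¬R   [simplify]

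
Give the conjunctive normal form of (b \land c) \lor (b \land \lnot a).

(b \land c) \lor (b \land \lnot a)
= (b \lor b) \land (b \lor \lnot a) \land (c \lor b) \land (c \lor \lnot a)   [distribute \lor over \land]
= b \land (c \lor \lnot a)   [simplify]

b \land (c \lor \lnot a)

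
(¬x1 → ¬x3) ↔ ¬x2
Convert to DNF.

(¬x1 ∧ x3 ∧ x2) ∨ (¬x2 ∧ x1) ∨ (¬x2 ∧ ¬x3)

(¬x1 → ¬x3) ↔ ¬x2
⇔ ((¬x1 → ¬x3) → ¬x2) ∧ (¬x2 → (¬x1 → ¬x3))   [eliminate ↔]
⇔ (¬(¬x1 → ¬x3) ∨ ¬x2) ∧ (¬x2 → (¬x1 → ¬x3))   [eliminate →]
⇔ (¬(¬¬x1 ∨ ¬x3) ∨ ¬x2) ∧ (¬x2 → (¬x1 → ¬x3))   [eliminate →]
⇔ (¬(¬¬x1 ∨ ¬x3) ∨ ¬x2) ∧ (¬¬x2 ∨ (¬x1 → ¬x3))   [eliminate →]
⇔ (¬(¬¬x1 ∨ ¬x3) ∨ ¬x2) ∧ (¬¬x2 ∨ ¬¬x1 ∨ ¬x3)   [eliminate →]
⇔ ((¬¬¬x1 ∧ ¬¬x3) ∨ ¬x2) ∧ (¬¬x2 ∨ ¬¬x1 ∨ ¬x3)   [De Morgan]
⇔ ((¬x1 ∧ ¬¬x3) ∨ ¬x2) ∧ (¬¬x2 ∨ ¬¬x1 ∨ ¬x3)   [double negation]
⇔ ((¬x1 ∧ x3) ∨ ¬x2) ∧ (¬¬x2 ∨ ¬¬x1 ∨ ¬x3)   [double negation]
⇔ ((¬x1 ∧ x3) ∨ ¬x2) ∧ (x2 ∨ ¬¬x1 ∨ ¬x3)   [double negation]
⇔ ((¬x1 ∧ x3) ∨ ¬x2) ∧ (x2 ∨ x1 ∨ ¬x3)   [double negation]
⇔ (¬x1 ∧ x3 ∧ x2) ∨ (¬x1 ∧ x3 ∧ x1) ∨ (¬x1 ∧ x3 ∧ ¬x3) ∨ (¬x2 ∧ x2) ∨ (¬x2 ∧ x1) ∨ (¬x2 ∧ ¬x3)   [distribute ∧ over ∨]
⇔ (¬x1 ∧ x3 ∧ x2) ∨ (¬x2 ∧ x1) ∨ (¬x2 ∧ ¬x3)   [simplify]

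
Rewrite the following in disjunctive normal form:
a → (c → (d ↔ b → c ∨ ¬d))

a → (c → (d ↔ b → c ∨ ¬d))
⇔ ¬a ∨ (c → (d ↔ b → c ∨ ¬d))   [eliminate →]
⇔ ¬a ∨ ¬c ∨ (d ↔ b → c ∨ ¬d)   [eliminate →]
⇔ ¬a ∨ ¬c ∨ (d → (b → c ∨ ¬d)) ∧ ((b → c ∨ ¬d) → d)   [eliminate ↔]
⇔ ¬a ∨ ¬c ∨ (¬d ∨ (b → c ∨ ¬d)) ∧ ((b → c ∨ ¬d) → d)   [eliminate →]
⇔ ¬a ∨ ¬c ∨ (¬d ∨ ¬b ∨ c ∨ ¬d) ∧ ((b → c ∨ ¬d) → d)   [eliminate →]
⇔ ¬a ∨ ¬c ∨ (¬d ∨ ¬b ∨ c ∨ ¬d) ∧ (¬(b → c ∨ ¬d) ∨ d)   [eliminate →]
⇔ ¬a ∨ ¬c ∨ (¬d ∨ ¬b ∨ c ∨ ¬d) ∧ (¬(¬b ∨ c ∨ ¬d) ∨ d)   [eliminate →]
⇔ ¬a ∨ ¬c ∨ (¬d ∨ ¬b ∨ c ∨ ¬d) ∧ (¬¬b ∧ ¬c ∧ ¬¬d ∨ d)   [De Morgan]
⇔ ¬a ∨ ¬c ∨ (¬d ∨ ¬b ∨ c ∨ ¬d) ∧ (b ∧ ¬c ∧ ¬¬d ∨ d)   [double negation]
⇔ ¬a ∨ ¬c ∨ (¬d ∨ ¬b ∨ c ∨ ¬d) ∧ (b ∧ ¬c ∧ d ∨ d)   [double negation]
⇔ ¬a ∨ ¬c ∨ ¬d ∧ b ∧ ¬c ∧ d ∨ ¬d ∧ d ∨ ¬b ∧ b ∧ ¬c ∧ d ∨ ¬b ∧ d ∨ c ∧ b ∧ ¬c ∧ d ∨ c ∧ d ∨ ¬d ∧ b ∧ ¬c ∧ d ∨ ¬d ∧ d   [distribute ∧ over ∨]
⇔ ¬a ∨ ¬c ∨ ¬b ∧ d ∨ c ∧ d   [simplify]

¬a ∨ ¬c ∨ ¬b ∧ d ∨ c ∧ d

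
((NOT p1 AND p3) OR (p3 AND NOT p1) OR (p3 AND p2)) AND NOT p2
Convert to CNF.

(NOT p1 OR p2) AND p3 AND NOT p2

((NOT p1 AND p3) OR (p3 AND NOT p1) OR (p3 AND p2)) AND NOT p2
= (NOT p1 OR p3 OR p3) AND (NOT p1 OR p3 OR p2) AND (NOT p1 OR NOT p1 OR p3) AND (NOT p1 OR NOT p1 OR p2) AND (p3 OR p3 OR p3) AND (p3 OR p3 OR p2) AND (p3 OR NOT p1 OR p3) AND (p3 OR NOT p1 OR p2) AND NOT p2   — distribute OR over AND
= (NOT p1 OR p2) AND p3 AND NOT p2   — simplify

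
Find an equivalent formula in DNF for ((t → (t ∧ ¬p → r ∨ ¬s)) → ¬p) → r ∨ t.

p ∨ r ∨ t

((t → (t ∧ ¬p → r ∨ ¬s)) → ¬p) → r ∨ t
≡ ¬((t → (t ∧ ¬p → r ∨ ¬s)) → ¬p) ∨ r ∨ t   — eliminate →
≡ ¬(¬(t → (t ∧ ¬p → r ∨ ¬s)) ∨ ¬p) ∨ r ∨ t   — eliminate →
≡ ¬(¬(¬t ∨ (t ∧ ¬p → r ∨ ¬s)) ∨ ¬p) ∨ r ∨ t   — eliminate →
≡ ¬(¬(¬t ∨ ¬(t ∧ ¬p) ∨ r ∨ ¬s) ∨ ¬p) ∨ r ∨ t   — eliminate →
≡ ¬¬(¬t ∨ ¬(t ∧ ¬p) ∨ r ∨ ¬s) ∧ ¬¬p ∨ r ∨ t   — De Morgan
≡ (¬t ∨ ¬(t ∧ ¬p) ∨ r ∨ ¬s) ∧ ¬¬p ∨ r ∨ t   — double negation
≡ (¬t ∨ ¬t ∨ ¬¬p ∨ r ∨ ¬s) ∧ ¬¬p ∨ r ∨ t   — De Morgan
≡ (¬t ∨ ¬t ∨ p ∨ r ∨ ¬s) ∧ ¬¬p ∨ r ∨ t   — double negation
≡ (¬t ∨ ¬t ∨ p ∨ r ∨ ¬s) ∧ p ∨ r ∨ t   — double negation
≡ ¬t ∧ p ∨ ¬t ∧ p ∨ p ∧ p ∨ r ∧ p ∨ ¬s ∧ p ∨ r ∨ t   — distribute ∧ over ∨
≡ p ∨ r ∨ t   — simplify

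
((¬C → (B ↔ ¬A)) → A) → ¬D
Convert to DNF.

((¬C → (B ↔ ¬A)) → A) → ¬D
≡ ¬((¬C → (B ↔ ¬A)) → A) ∨ ¬D
≡ ¬(¬(¬C → (B ↔ ¬A)) ∨ A) ∨ ¬D
≡ ¬(¬(¬¬C ∨ (B ↔ ¬A)) ∨ A) ∨ ¬D
≡ ¬(¬(¬¬C ∨ (B → ¬A) ∧ (¬A → B)) ∨ A) ∨ ¬D
≡ ¬(¬(¬¬C ∨ (¬B ∨ ¬A) ∧ (¬A → B)) ∨ A) ∨ ¬D
≡ ¬(¬(¬¬C ∨ (¬B ∨ ¬A) ∧ (¬¬A ∨ B)) ∨ A) ∨ ¬D
≡ ¬¬(¬¬C ∨ (¬B ∨ ¬A) ∧ (¬¬A ∨ B)) ∧ ¬A ∨ ¬D
≡ (¬¬C ∨ (¬B ∨ ¬A) ∧ (¬¬A ∨ B)) ∧ ¬A ∨ ¬D
≡ (C ∨ (¬B ∨ ¬A) ∧ (¬¬A ∨ B)) ∧ ¬A ∨ ¬D
≡ (C ∨ (¬B ∨ ¬A) ∧ (A ∨ B)) ∧ ¬A ∨ ¬D
≡ C ∧ ¬A ∨ ¬B ∧ A ∧ ¬A ∨ ¬B ∧ B ∧ ¬A ∨ ¬A ∧ A ∧ ¬A ∨ ¬A ∧ B ∧ ¬A ∨ ¬D
≡ C ∧ ¬A ∨ ¬A ∧ B ∨ ¬D

C ∧ ¬A ∨ ¬A ∧ B ∨ ¬D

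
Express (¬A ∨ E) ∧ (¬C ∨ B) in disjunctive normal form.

(¬A ∧ ¬C) ∨ (¬A ∧ B) ∨ (E ∧ ¬C) ∨ (E ∧ B)

(¬A ∨ E) ∧ (¬C ∨ B)
= (¬A ∧ ¬C) ∨ (¬A ∧ B) ∨ (E ∧ ¬C) ∨ (E ∧ B)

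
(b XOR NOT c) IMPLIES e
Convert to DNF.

(b XOR NOT c) IMPLIES e
= NOT (b XOR NOT c) OR e   (eliminate IMPLIES)
= NOT ((b AND NOT NOT c) OR (NOT b AND NOT c)) OR e   (expand XOR)
= (NOT (b AND NOT NOT c) AND NOT (NOT b AND NOT c)) OR e   (De Morgan)
= ((NOT b OR NOT NOT NOT c) AND NOT (NOT b AND NOT c)) OR e   (De Morgan)
= ((NOT b OR NOT c) AND NOT (NOT b AND NOT c)) OR e   (double negation)
= ((NOT b OR NOT c) AND (NOT NOT b OR NOT NOT c)) OR e   (De Morgan)
= ((NOT b OR NOT c) AND (b OR NOT NOT c)) OR e   (double negation)
= ((NOT b OR NOT c) AND (b OR c)) OR e   (double negation)
= (NOT b AND b) OR (NOT b AND c) OR (NOT c AND b) OR (NOT c AND c) OR e   (distribute AND over OR)
= (NOT b AND c) OR (NOT c AND b) OR e   (simplify)

(NOT b AND c) OR (NOT c AND b) OR e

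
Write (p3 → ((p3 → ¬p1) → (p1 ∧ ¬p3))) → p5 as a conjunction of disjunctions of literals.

(p3 ∨ p5) ∧ (¬p3 ∨ ¬p1 ∨ p5)

(p3 → ((p3 → ¬p1) → (p1 ∧ ¬p3))) → p5
≡ ¬(p3 → ((p3 → ¬p1) → (p1 ∧ ¬p3))) ∨ p5   [eliminate →]
≡ ¬(¬p3 ∨ ((p3 → ¬p1) → (p1 ∧ ¬p3))) ∨ p5   [eliminate →]
≡ ¬(¬p3 ∨ ¬(p3 → ¬p1) ∨ (p1 ∧ ¬p3)) ∨ p5   [eliminate →]
≡ ¬(¬p3 ∨ ¬(¬p3 ∨ ¬p1) ∨ (p1 ∧ ¬p3)) ∨ p5   [eliminate →]
≡ (¬¬p3 ∧ ¬¬(¬p3 ∨ ¬p1) ∧ ¬(p1 ∧ ¬p3)) ∨ p5   [De Morgan]
≡ (p3 ∧ ¬¬(¬p3 ∨ ¬p1) ∧ ¬(p1 ∧ ¬p3)) ∨ p5   [double negation]
≡ (p3 ∧ (¬p3 ∨ ¬p1) ∧ ¬(p1 ∧ ¬p3)) ∨ p5   [double negation]
≡ (p3 ∧ (¬p3 ∨ ¬p1) ∧ (¬p1 ∨ ¬¬p3)) ∨ p5   [De Morgan]
≡ (p3 ∧ (¬p3 ∨ ¬p1) ∧ (¬p1 ∨ p3)) ∨ p5   [double negation]
≡ (p3 ∨ p5) ∧ (¬p3 ∨ ¬p1 ∨ p5) ∧ (¬p1 ∨ p3 ∨ p5)   [distribute ∨ over ∧]
≡ (p3 ∨ p5) ∧ (¬p3 ∨ ¬p1 ∨ p5)   [simplify]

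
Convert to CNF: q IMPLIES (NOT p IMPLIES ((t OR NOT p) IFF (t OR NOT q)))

NOT q OR p OR t

q IMPLIES (NOT p IMPLIES ((t OR NOT p) IFF (t OR NOT q)))
⇔ NOT q OR (NOT p IMPLIES ((t OR NOT p) IFF (t OR NOT q)))   — eliminate IMPLIES
⇔ NOT q OR NOT NOT p OR ((t OR NOT p) IFF (t OR NOT q))   — eliminate IMPLIES
⇔ NOT q OR NOT NOT p OR (((t OR NOT p) IMPLIES (t OR NOT q)) AND ((t OR NOT q) IMPLIES (t OR NOT p)))   — eliminate IFF
⇔ NOT q OR NOT NOT p OR ((NOT (t OR NOT p) OR t OR NOT q) AND ((t OR NOT q) IMPLIES (t OR NOT p)))   — eliminate IMPLIES
⇔ NOT q OR NOT NOT p OR ((NOT (t OR NOT p) OR t OR NOT q) AND (NOT (t OR NOT q) OR t OR NOT p))   — eliminate IMPLIES
⇔ NOT q OR p OR ((NOT (t OR NOT p) OR t OR NOT q) AND (NOT (t OR NOT q) OR t OR NOT p))   — double negation
⇔ NOT q OR p OR (((NOT t AND NOT NOT p) OR t OR NOT q) AND (NOT (t OR NOT q) OR t OR NOT p))   — De Morgan
⇔ NOT q OR p OR (((NOT t AND p) OR t OR NOT q) AND (NOT (t OR NOT q) OR t OR NOT p))   — double negation
⇔ NOT q OR p OR (((NOT t AND p) OR t OR NOT q) AND ((NOT t AND NOT NOT q) OR t OR NOT p))   — De Morgan
⇔ NOT q OR p OR (((NOT t AND p) OR t OR NOT q) AND ((NOT t AND q) OR t OR NOT p))   — double negation
⇔ (NOT q OR p OR NOT t OR t OR NOT q) AND (NOT q OR p OR p OR t OR NOT q) AND (NOT q OR p OR NOT t OR t OR NOT p) AND (NOT q OR p OR q OR t OR NOT p)   — distribute OR over AND
⇔ NOT q OR p OR t   — simplify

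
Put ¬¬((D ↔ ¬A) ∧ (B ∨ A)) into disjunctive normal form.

(¬D ∧ A) ∨ (¬A ∧ D ∧ B)

¬¬((D ↔ ¬A) ∧ (B ∨ A))
= ¬¬((D → ¬A) ∧ (¬A → D) ∧ (B ∨ A))   [eliminate ↔]
= ¬¬((¬D ∨ ¬A) ∧ (¬A → D) ∧ (B ∨ A))   [eliminate →]
= ¬¬((¬D ∨ ¬A) ∧ (¬¬A ∨ D) ∧ (B ∨ A))   [eliminate →]
= (¬D ∨ ¬A) ∧ (¬¬A ∨ D) ∧ (B ∨ A)   [double negation]
= (¬D ∨ ¬A) ∧ (A ∨ D) ∧ (B ∨ A)   [double negation]
= (¬D ∧ A ∧ B) ∨ (¬D ∧ A ∧ A) ∨ (¬D ∧ D ∧ B) ∨ (¬D ∧ D ∧ A) ∨ (¬A ∧ A ∧ B) ∨ (¬A ∧ A ∧ A) ∨ (¬A ∧ D ∧ B) ∨ (¬A ∧ D ∧ A)   [distribute ∧ over ∨]
= (¬D ∧ A) ∨ (¬A ∧ D ∧ B)   [simplify]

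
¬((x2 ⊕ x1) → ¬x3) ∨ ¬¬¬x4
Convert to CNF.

¬((x2 ⊕ x1) → ¬x3) ∨ ¬¬¬x4
≡ ¬(¬(x2 ⊕ x1) ∨ ¬x3) ∨ ¬¬¬x4   [eliminate →]
≡ ¬(¬((x2 ∨ x1) ∧ ¬(x2 ∧ x1)) ∨ ¬x3) ∨ ¬¬¬x4   [expand ⊕]
≡ (¬¬((x2 ∨ x1) ∧ ¬(x2 ∧ x1)) ∧ ¬¬x3) ∨ ¬¬¬x4   [De Morgan]
≡ ((x2 ∨ x1) ∧ ¬(x2 ∧ x1) ∧ ¬¬x3) ∨ ¬¬¬x4   [double negation]
≡ ((x2 ∨ x1) ∧ (¬x2 ∨ ¬x1) ∧ ¬¬x3) ∨ ¬¬¬x4   [De Morgan]
≡ ((x2 ∨ x1) ∧ (¬x2 ∨ ¬x1) ∧ x3) ∨ ¬¬¬x4   [double negation]
≡ ((x2 ∨ x1) ∧ (¬x2 ∨ ¬x1) ∧ x3) ∨ ¬x4   [double negation]
≡ (x2 ∨ x1 ∨ ¬x4) ∧ (¬x2 ∨ ¬x1 ∨ ¬x4) ∧ (x3 ∨ ¬x4)   [distribute ∨ over ∧]

(x2 ∨ x1 ∨ ¬x4) ∧ (¬x2 ∨ ¬x1 ∨ ¬x4) ∧ (x3 ∨ ¬x4)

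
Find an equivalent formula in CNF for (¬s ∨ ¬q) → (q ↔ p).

(s ∨ ¬q ∨ p) ∧ (q ∨ ¬p)

(¬s ∨ ¬q) → (q ↔ p)
⇔ ¬(¬s ∨ ¬q) ∨ (q ↔ p)   (eliminate →)
⇔ ¬(¬s ∨ ¬q) ∨ ((q → p) ∧ (p → q))   (eliminate ↔)
⇔ ¬(¬s ∨ ¬q) ∨ ((¬q ∨ p) ∧ (p → q))   (eliminate →)
⇔ ¬(¬s ∨ ¬q) ∨ ((¬q ∨ p) ∧ (¬p ∨ q))   (eliminate →)
⇔ (¬¬s ∧ ¬¬q) ∨ ((¬q ∨ p) ∧ (¬p ∨ q))   (De Morgan)
⇔ (s ∧ ¬¬q) ∨ ((¬q ∨ p) ∧ (¬p ∨ q))   (double negation)
⇔ (s ∧ q) ∨ ((¬q ∨ p) ∧ (¬p ∨ q))   (double negation)
⇔ (s ∨ ¬q ∨ p) ∧ (s ∨ ¬p ∨ q) ∧ (q ∨ ¬q ∨ p) ∧ (q ∨ ¬p ∨ q)   (distribute ∨ over ∧)
⇔ (s ∨ ¬q ∨ p) ∧ (q ∨ ¬p)   (simplify)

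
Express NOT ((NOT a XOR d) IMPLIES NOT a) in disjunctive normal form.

a AND d

NOT ((NOT a XOR d) IMPLIES NOT a)
⇔ NOT (NOT (NOT a XOR d) OR NOT a)   [eliminate IMPLIES]
⇔ NOT (NOT ((NOT a AND NOT d) OR (NOT NOT a AND d)) OR NOT a)   [expand XOR]
⇔ NOT NOT ((NOT a AND NOT d) OR (NOT NOT a AND d)) AND NOT NOT a   [De Morgan]
⇔ ((NOT a AND NOT d) OR (NOT NOT a AND d)) AND NOT NOT a   [double negation]
⇔ ((NOT a AND NOT d) OR (a AND d)) AND NOT NOT a   [double negation]
⇔ ((NOT a AND NOT d) OR (a AND d)) AND a   [double negation]
⇔ (NOT a AND NOT d AND a) OR (a AND d AND a)   [distribute AND over OR]
⇔ a AND d   [simplify]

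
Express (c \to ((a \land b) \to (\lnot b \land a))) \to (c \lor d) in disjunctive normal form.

c \lor d

(c \to ((a \land b) \to (\lnot b \land a))) \to (c \lor d)
≡ \lnot (c \to ((a \land b) \to (\lnot b \land a))) \lor c \lor d   — eliminate \to
≡ \lnot (\lnot c \lor ((a \land b) \to (\lnot b \land a))) \lor c \lor d   — eliminate \to
≡ \lnot (\lnot c \lor \lnot (a \land b) \lor (\lnot b \land a)) \lor c \lor d   — eliminate \to
≡ (\lnot \lnot c \land \lnot \lnot (a \land b) \land \lnot (\lnot b \land a)) \lor c \lor d   — De Morgan
≡ (c \land \lnot \lnot (a \land b) \land \lnot (\lnot b \land a)) \lor c \lor d   — double negation
≡ (c \land a \land b \land \lnot (\lnot b \land a)) \lor c \lor d   — double negation
≡ (c \land a \land b \land (\lnot \lnot b \lor \lnot a)) \lor c \lor d   — De Morgan
≡ (c \land a \land b \land (b \lor \lnot a)) \lor c \lor d   — double negation
≡ (c \land a \land b \land b) \lor (c \land a \land b \land \lnot a) \lor c \lor d   — distribute \land over \lor
≡ c \lor d   — simplify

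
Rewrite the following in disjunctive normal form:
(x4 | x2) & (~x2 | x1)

(x4 & ~x2) | (x4 & x1) | (x2 & x1)

(x4 | x2) & (~x2 | x1)
⇔ (x4 & ~x2) | (x4 & x1) | (x2 & ~x2) | (x2 & x1)   — distribute & over |
⇔ (x4 & ~x2) | (x4 & x1) | (x2 & x1)   — simplify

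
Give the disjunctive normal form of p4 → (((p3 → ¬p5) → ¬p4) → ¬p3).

¬p4 ∨ (¬p5 ∧ p4) ∨ ¬p3

p4 → (((p3 → ¬p5) → ¬p4) → ¬p3)
= ¬p4 ∨ (((p3 → ¬p5) → ¬p4) → ¬p3)   — eliminate →
= ¬p4 ∨ ¬((p3 → ¬p5) → ¬p4) ∨ ¬p3   — eliminate →
= ¬p4 ∨ ¬(¬(p3 → ¬p5) ∨ ¬p4) ∨ ¬p3   — eliminate →
= ¬p4 ∨ ¬(¬(¬p3 ∨ ¬p5) ∨ ¬p4) ∨ ¬p3   — eliminate →
= ¬p4 ∨ (¬¬(¬p3 ∨ ¬p5) ∧ ¬¬p4) ∨ ¬p3   — De Morgan
= ¬p4 ∨ ((¬p3 ∨ ¬p5) ∧ ¬¬p4) ∨ ¬p3   — double negation
= ¬p4 ∨ ((¬p3 ∨ ¬p5) ∧ p4) ∨ ¬p3   — double negation
= ¬p4 ∨ (¬p3 ∧ p4) ∨ (¬p5 ∧ p4) ∨ ¬p3   — distribute ∧ over ∨
= ¬p4 ∨ (¬p5 ∧ p4) ∨ ¬p3   — simplify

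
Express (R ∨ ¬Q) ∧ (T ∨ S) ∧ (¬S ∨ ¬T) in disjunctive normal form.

R ∧ T ∧ ¬S ∨ R ∧ S ∧ ¬T ∨ ¬Q ∧ T ∧ ¬S ∨ ¬Q ∧ S ∧ ¬T

(R ∨ ¬Q) ∧ (T ∨ S) ∧ (¬S ∨ ¬T)
≡ R ∧ T ∧ ¬S ∨ R ∧ T ∧ ¬T ∨ R ∧ S ∧ ¬S ∨ R ∧ S ∧ ¬T ∨ ¬Q ∧ T ∧ ¬S ∨ ¬Q ∧ T ∧ ¬T ∨ ¬Q ∧ S ∧ ¬S ∨ ¬Q ∧ S ∧ ¬T
≡ R ∧ T ∧ ¬S ∨ R ∧ S ∧ ¬T ∨ ¬Q ∧ T ∧ ¬S ∨ ¬Q ∧ S ∧ ¬T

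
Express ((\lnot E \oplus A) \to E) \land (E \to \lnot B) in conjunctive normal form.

(E \lor A) \land (\lnot E \lor \lnot B)

((\lnot E \oplus A) \to E) \land (E \to \lnot B)
≡ (\lnot (\lnot E \oplus A) \lor E) \land (E \to \lnot B)
≡ (\lnot ((\lnot E \lor A) \land \lnot (\lnot E \land A)) \lor E) \land (E \to \lnot B)
≡ (\lnot ((\lnot E \lor A) \land \lnot (\lnot E \land A)) \lor E) \land (\lnot E \lor \lnot B)
≡ (\lnot (\lnot E \lor A) \lor \lnot \lnot (\lnot E \land A) \lor E) \land (\lnot E \lor \lnot B)
≡ ((\lnot \lnot E \land \lnot A) \lor \lnot \lnot (\lnot E \land A) \lor E) \land (\lnot E \lor \lnot B)
≡ ((E \land \lnot A) \lor \lnot \lnot (\lnot E \land A) \lor E) \land (\lnot E \lor \lnot B)
≡ ((E \land \lnot A) \lor (\lnot E \land A) \lor E) \land (\lnot E \lor \lnot B)
≡ (E \lor \lnot E \lor E) \land (E \lor A \lor E) \land (\lnot A \lor \lnot E \lor E) \land (\lnot A \lor A \lor E) \land (\lnot E \lor \lnot B)
≡ (E \lor A) \land (\lnot E \lor \lnot B)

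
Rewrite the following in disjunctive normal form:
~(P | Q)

~(P | Q)
= ~P & ~Q   [De Morgan]

~P & ~Q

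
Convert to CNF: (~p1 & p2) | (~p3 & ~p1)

~p1 & (p2 | ~p3)

(~p1 & p2) | (~p3 & ~p1)
≡ (~p1 | ~p3) & (~p1 | ~p1) & (p2 | ~p3) & (p2 | ~p1)   [distribute | over &]
≡ ~p1 & (p2 | ~p3)   [simplify]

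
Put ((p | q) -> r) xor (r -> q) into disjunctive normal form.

(r & ~q) | (p & ~r) | (q & ~r)

((p | q) -> r) xor (r -> q)
= (((p | q) -> r) & ~(r -> q)) | (~((p | q) -> r) & (r -> q))   [expand xor]
= ((~(p | q) | r) & ~(r -> q)) | (~((p | q) -> r) & (r -> q))   [eliminate ->]
= ((~(p | q) | r) & ~(~r | q)) | (~((p | q) -> r) & (r -> q))   [eliminate ->]
= ((~(p | q) | r) & ~(~r | q)) | (~(~(p | q) | r) & (r -> q))   [eliminate ->]
= ((~(p | q) | r) & ~(~r | q)) | (~(~(p | q) | r) & (~r | q))   [eliminate ->]
= (((~p & ~q) | r) & ~(~r | q)) | (~(~(p | q) | r) & (~r | q))   [De Morgan]
= (((~p & ~q) | r) & ~~r & ~q) | (~(~(p | q) | r) & (~r | q))   [De Morgan]
= (((~p & ~q) | r) & r & ~q) | (~(~(p | q) | r) & (~r | q))   [double negation]
= (((~p & ~q) | r) & r & ~q) | (~~(p | q) & ~r & (~r | q))   [De Morgan]
= (((~p & ~q) | r) & r & ~q) | ((p | q) & ~r & (~r | q))   [double negation]
= (~p & ~q & r & ~q) | (r & r & ~q) | (p & ~r & ~r) | (p & ~r & q) | (q & ~r & ~r) | (q & ~r & q)   [distribute & over |]
= (r & ~q) | (p & ~r) | (q & ~r)   [simplify]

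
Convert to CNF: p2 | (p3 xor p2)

p2 | p3

p2 | (p3 xor p2)
≡ p2 | ((p3 | p2) & ~(p3 & p2))
≡ p2 | ((p3 | p2) & (~p3 | ~p2))
≡ (p2 | p3 | p2) & (p2 | ~p3 | ~p2)
≡ p2 | p3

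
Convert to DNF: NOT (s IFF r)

NOT (s IFF r)
= NOT ((s IMPLIES r) AND (r IMPLIES s))   [eliminate IFF]
= NOT ((NOT s OR r) AND (r IMPLIES s))   [eliminate IMPLIES]
= NOT ((NOT s OR r) AND (NOT r OR s))   [eliminate IMPLIES]
= NOT (NOT s OR r) OR NOT (NOT r OR s)   [De Morgan]
= (NOT NOT s AND NOT r) OR NOT (NOT r OR s)   [De Morgan]
= (s AND NOT r) OR NOT (NOT r OR s)   [double negation]
= (s AND NOT r) OR (NOT NOT r AND NOT s)   [De Morgan]
= (s AND NOT r) OR (r AND NOT s)   [double negation]

(s AND NOT r) OR (r AND NOT s)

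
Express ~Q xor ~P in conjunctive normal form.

~Q xor ~P
= (~Q | ~P) & ~(~Q & ~P)   [expand xor]
= (~Q | ~P) & (~~Q | ~~P)   [De Morgan]
= (~Q | ~P) & (Q | ~~P)   [double negation]
= (~Q | ~P) & (Q | P)   [double negation]

(~Q | ~P) & (Q | P)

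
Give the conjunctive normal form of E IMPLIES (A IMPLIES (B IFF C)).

E IMPLIES (A IMPLIES (B IFF C))
= NOT E OR (A IMPLIES (B IFF C))   [eliminate IMPLIES]
= NOT E OR NOT A OR (B IFF C)   [eliminate IMPLIES]
= NOT E OR NOT A OR ((B IMPLIES C) AND (C IMPLIES B))   [eliminate IFF]
= NOT E OR NOT A OR ((NOT B OR C) AND (C IMPLIES B))   [eliminate IMPLIES]
= NOT E OR NOT A OR ((NOT B OR C) AND (NOT C OR B))   [eliminate IMPLIES]
= (NOT E OR NOT A OR NOT B OR C) AND (NOT E OR NOT A OR NOT C OR B)   [distribute OR over AND]

(NOT E OR NOT A OR NOT B OR C) AND (NOT E OR NOT A OR NOT C OR B)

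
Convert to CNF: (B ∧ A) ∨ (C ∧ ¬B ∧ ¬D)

(B ∧ A) ∨ (C ∧ ¬B ∧ ¬D)
≡ (B ∨ C) ∧ (B ∨ ¬B) ∧ (B ∨ ¬D) ∧ (A ∨ C) ∧ (A ∨ ¬B) ∧ (A ∨ ¬D)   [distribute ∨ over ∧]
≡ (B ∨ C) ∧ (B ∨ ¬D) ∧ (A ∨ C) ∧ (A ∨ ¬B) ∧ (A ∨ ¬D)   [simplify]

(B ∨ C) ∧ (B ∨ ¬D) ∧ (A ∨ C) ∧ (A ∨ ¬B) ∧ (A ∨ ¬D)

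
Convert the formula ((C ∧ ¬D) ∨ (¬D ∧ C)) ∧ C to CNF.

((C ∧ ¬D) ∨ (¬D ∧ C)) ∧ C
≡ (C ∨ ¬D) ∧ (C ∨ C) ∧ (¬D ∨ ¬D) ∧ (¬D ∨ C) ∧ C   [distribute ∨ over ∧]
≡ C ∧ ¬D   [simplify]

C ∧ ¬D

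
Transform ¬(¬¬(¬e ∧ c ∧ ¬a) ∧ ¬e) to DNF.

¬(¬¬(¬e ∧ c ∧ ¬a) ∧ ¬e)
≡ ¬¬¬(¬e ∧ c ∧ ¬a) ∨ ¬¬e   [De Morgan]
≡ ¬(¬e ∧ c ∧ ¬a) ∨ ¬¬e   [double negation]
≡ ¬¬e ∨ ¬c ∨ ¬¬a ∨ ¬¬e   [De Morgan]
≡ e ∨ ¬c ∨ ¬¬a ∨ ¬¬e   [double negation]
≡ e ∨ ¬c ∨ a ∨ ¬¬e   [double negation]
≡ e ∨ ¬c ∨ a ∨ e   [double negation]
≡ e ∨ ¬c ∨ a   [simplify]

e ∨ ¬c ∨ a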